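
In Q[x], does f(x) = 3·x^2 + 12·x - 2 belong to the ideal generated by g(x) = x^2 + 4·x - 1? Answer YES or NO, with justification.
In Q[x] the ideal (g) consists of all multiples of g, so f ∈ (g) iff g | f, i.e. iff the remainder of f on division by g is 0. Divide f by g (g is monic, so eliminate the leading term of the running remainder at each step):
  leading term 3·x^2: subtract (3)·g(x) = 3·x^2 + 12·x - 3, leaving 1
The remainder r(x) = 1 ≠ 0 (and deg r < deg g), so g ∤ f, i.e. f ∉ (g).

Final answer: NO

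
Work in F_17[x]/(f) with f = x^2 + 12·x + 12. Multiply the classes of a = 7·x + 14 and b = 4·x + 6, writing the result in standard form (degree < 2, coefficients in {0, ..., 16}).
Multiply as integer polynomials: a · b = 28·x^2 + 98·x + 84. Reducing coefficients mod 17: a · b ≡ 11·x^2 + 13·x + 16. Now divide by f(x) = x^2 + 12·x + 12 in F_17[x], eliminating the leading term at each step:
  leading term 11·x^2: subtract (11)·f(x) = 11·x^2 + 13·x + 13, leaving 3 (coefficients mod 17)
The degree is now < 2, so this is the remainder. Hence a · b ≡ 3 in F_17[x]/(f).

Final answer: a · b ≡ 3 (mod f(x))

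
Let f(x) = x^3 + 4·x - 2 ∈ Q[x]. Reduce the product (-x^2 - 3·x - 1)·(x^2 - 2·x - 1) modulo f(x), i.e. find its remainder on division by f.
a · b ≡ 10·x^2 + 7·x - 1 (mod f(x))

First multiply in Q[x] without reducing: a · b = -x^4 - x^3 + 6·x^2 + 5·x + 1. Now divide by f(x) = x^3 + 4·x - 2, eliminating the leading term at each step:
  leading term -x^4: subtract (-x)·f(x) = -x^4 - 4·x^2 + 2·x, leaving -x^3 + 10·x^2 + 3·x + 1
  leading term -x^3: subtract (-1)·f(x) = -x^3 - 4·x + 2, leaving 10·x^2 + 7·x - 1
The degree is now < 3, so this is the remainder. Hence a · b ≡ 10·x^2 + 7·x - 1 in Q[x]/(f).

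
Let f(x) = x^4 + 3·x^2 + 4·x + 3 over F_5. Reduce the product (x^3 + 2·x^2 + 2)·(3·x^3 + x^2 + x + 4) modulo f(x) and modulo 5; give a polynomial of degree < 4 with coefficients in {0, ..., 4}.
a · b ≡ 4·x^3 + x^2 + 1 (mod f(x))

Multiply as integer polynomials: a · b = 3·x^6 + 7·x^5 + 3·x^4 + 12·x^3 + 10·x^2 + 2·x + 8. Reducing coefficients mod 5: a · b ≡ 3·x^6 + 2·x^5 + 3·x^4 + 2·x^3 + 2·x + 3. Now divide by f(x) = x^4 + 3·x^2 + 4·x + 3 in F_5[x], eliminating the leading term at each step:
  leading term 3·x^6: subtract (3·x^2)·f(x) = 3·x^6 + 4·x^4 + 2·x^3 + 4·x^2, leaving 2·x^5 + 4·x^4 + x^2 + 2·x + 3 (coefficients mod 5)
  leading term 2·x^5: subtract (2·x)·f(x) = 2·x^5 + x^3 + 3·x^2 + x, leaving 4·x^4 + 4·x^3 + 3·x^2 + x + 3 (coefficients mod 5)
  leading term 4·x^4: subtract (4)·f(x) = 4·x^4 + 2·x^2 + x + 2, leaving 4·x^3 + x^2 + 1 (coefficients mod 5)
The degree is now < 4, so this is the remainder. Hence a · b ≡ 4·x^3 + x^2 + 1 in F_5[x]/(f).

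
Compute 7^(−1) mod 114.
Apply the extended Euclidean algorithm to (114, 7), tracking rows (r, s, t) with s·114 + t·7 = r. Each division r_prev = q·r_cur + r_new produces the new row as (previous row) − q·(current row):
  row A: (114, 1, 0)   [1·114 + 0·7 = 114]
  row B: (7, 0, 1)   [0·114 + 1·7 = 7]
  114 = 16·7 + 2   → row C = row A − 16·row B = (2, 1, −16)   [check: 1·114 − 16·7 = 2]
  7 = 3·2 + 1   → row D = row B − 3·row C = (1, −3, 49)   [check: −3·114 + 49·7 = 1]
  2 = 2·1 + 0   → remainder 0, stop. gcd = 1 (last nonzero row D).
The gcd is 1, so 7 is invertible mod 114. The last nonzero row gives −3·114 + 49·7 = 1, so t = 49. So 7^(−1) ≡ 49 (mod 114). Verify: 7 · 49 = 343 ≡ 1 (mod 114). ✓

Final answer: 7^(−1) ≡ 49 (mod 114)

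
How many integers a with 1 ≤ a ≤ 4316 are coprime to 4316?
The number of a ∈ {1, ..., 4316} with gcd(a, 4316) = 1 is by definition Euler's totient φ(4316). φ is multiplicative, with φ(p^e) = p^e − p^(e−1). Factorise 4316 = 2^2 · 13 · 83. Then
  φ(4316) = (2^2 − 2^1) · (13 − 1) · (83 − 1) = 2 · 12 · 82 = 1968.
So there are 1968 such integers.

Final answer: 1968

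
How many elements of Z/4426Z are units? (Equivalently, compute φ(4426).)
Z/4426Z has φ(4426) = 2212 units

An element a ∈ Z/4426Z is a unit iff gcd(a, 4426) = 1, so the number of units is φ(4426). φ is multiplicative, with φ(p^e) = p^e − p^(e−1). Factorise 4426 = 2 · 2213. Then
  φ(4426) = (2 − 1) · (2213 − 1) = 1 · 2212 = 2212.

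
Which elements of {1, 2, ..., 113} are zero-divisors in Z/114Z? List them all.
nonzero zero-divisors of Z/114Z = {2, 3, 4, 6, 8, 9, 10, 12, 14, 15, 16, 18, 19, 20, 21, 22, 24, 26, 27, 28, 30, 32, 33, 34, 36, 38, 39, 40, 42, 44, 45, 46, 48, 50, 51, 52, 54, 56, 57, 58, 60, 62, 63, 64, 66, 68, 69, 70, 72, 74, 75, 76, 78, 80, 81, 82, 84, 86, 87, 88, 90, 92, 93, 94, 95, 96, 98, 99, 100, 102, 104, 105, 106, 108, 110, 111, 112}

An element a ∈ Z/114Z (with a ≠ 0) is a zero-divisor iff gcd(a, 114) > 1 (because a is a unit precisely when gcd(a, n) = 1, and in Z/nZ every nonzero, non-unit element is a zero-divisor). Scan a = 1, ..., 113 and keep those with gcd(a, 114) > 1:
  gcd(2, 114) = 2, gcd(3, 114) = 3, gcd(4, 114) = 2, gcd(6, 114) = 6, gcd(8, 114) = 2, gcd(9, 114) = 3, gcd(10, 114) = 2, gcd(12, 114) = 6, gcd(14, 114) = 2, gcd(15, 114) = 3, gcd(16, 114) = 2, gcd(18, 114) = 6, gcd(19, 114) = 19, gcd(20, 114) = 2, gcd(21, 114) = 3, gcd(22, 114) = 2, gcd(24, 114) = 6, gcd(26, 114) = 2, gcd(27, 114) = 3, gcd(28, 114) = 2, gcd(30, 114) = 6, gcd(32, 114) = 2, gcd(33, 114) = 3, gcd(34, 114) = 2, gcd(36, 114) = 6, gcd(38, 114) = 38, gcd(39, 114) = 3, gcd(40, 114) = 2, gcd(42, 114) = 6, gcd(44, 114) = 2, gcd(45, 114) = 3, gcd(46, 114) = 2, gcd(48, 114) = 6, gcd(50, 114) = 2, gcd(51, 114) = 3, gcd(52, 114) = 2, gcd(54, 114) = 6, gcd(56, 114) = 2, gcd(57, 114) = 57, gcd(58, 114) = 2, gcd(60, 114) = 6, gcd(62, 114) = 2, gcd(63, 114) = 3, gcd(64, 114) = 2, gcd(66, 114) = 6, gcd(68, 114) = 2, gcd(69, 114) = 3, gcd(70, 114) = 2, gcd(72, 114) = 6, gcd(74, 114) = 2, gcd(75, 114) = 3, gcd(76, 114) = 38, gcd(78, 114) = 6, gcd(80, 114) = 2, gcd(81, 114) = 3, gcd(82, 114) = 2, gcd(84, 114) = 6, gcd(86, 114) = 2, gcd(87, 114) = 3, gcd(88, 114) = 2, gcd(90, 114) = 6, gcd(92, 114) = 2, gcd(93, 114) = 3, gcd(94, 114) = 2, gcd(95, 114) = 19, gcd(96, 114) = 6, gcd(98, 114) = 2, gcd(99, 114) = 3, gcd(100, 114) = 2, gcd(102, 114) = 6, gcd(104, 114) = 2, gcd(105, 114) = 3, gcd(106, 114) = 2, gcd(108, 114) = 6, gcd(110, 114) = 2, gcd(111, 114) = 3, gcd(112, 114) = 2.
All other a ∈ {1, ..., 113} have gcd(a, 114) = 1 and are units. So the nonzero zero-divisors are exactly the 77 values of a appearing in this scan.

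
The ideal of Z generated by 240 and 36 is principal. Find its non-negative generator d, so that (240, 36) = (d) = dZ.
In the PID Z, (a, b) is generated by gcd(a, b). Compute gcd(240, 36) with the extended Euclidean algorithm, tracking rows (r, s, t) with s·240 + t·36 = r:
  row A: (240, 1, 0)   [1·240 + 0·36 = 240]
  row B: (36, 0, 1)   [0·240 + 1·36 = 36]
  240 = 6·36 + 24   → row C = row A − 6·row B = (24, 1, −6)   [check: 1·240 − 6·36 = 24]
  36 = 1·24 + 12   → row D = row B − 1·row C = (12, −1, 7)   [check: −1·240 + 7·36 = 12]
  24 = 2·12 + 0   → remainder 0, stop. gcd = 12 (last nonzero row D).
So gcd(240, 36) = 12, with Bézout identity −1·240 + 7·36 = 12. Containment (⊇): the Bézout identity exhibits 12 as an element of (240, 36), giving (12) ⊆ (240, 36). Containment (⊆): since 12 | 240 and 12 | 36 (240 = 12·20, 36 = 12·3), every Z-linear combination of 240 and 36 is divisible by 12, so (240, 36) ⊆ (12). Therefore (240, 36) = (12), d = 12.

Final answer: (240, 36) = (12); d = 12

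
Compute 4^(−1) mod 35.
4^(−1) ≡ 9 (mod 35)

Apply the extended Euclidean algorithm to (35, 4), tracking rows (r, s, t) with s·35 + t·4 = r. Each division r_prev = q·r_cur + r_new produces the new row as (previous row) − q·(current row):
  row A: (35, 1, 0)   [1·35 + 0·4 = 35]
  row B: (4, 0, 1)   [0·35 + 1·4 = 4]
  35 = 8·4 + 3   → row C = row A − 8·row B = (3, 1, −8)   [check: 1·35 − 8·4 = 3]
  4 = 1·3 + 1   → row D = row B − 1·row C = (1, −1, 9)   [check: −1·35 + 9·4 = 1]
  3 = 3·1 + 0   → remainder 0, stop. gcd = 1 (last nonzero row D).
The gcd is 1, so 4 is invertible mod 35. The last nonzero row gives −1·35 + 9·4 = 1, so t = 9. So 4^(−1) ≡ 9 (mod 35). Verify: 4 · 9 = 36 ≡ 1 (mod 35). ✓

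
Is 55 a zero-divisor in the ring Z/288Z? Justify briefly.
gcd(55, 288) = 1, so 55 is a unit in Z/288Z (it has a multiplicative inverse). A unit cannot be a zero-divisor: if 55·b ≡ 0 then multiplying both sides by 55^(−1) gives b ≡ 0. So 55 is not a zero-divisor.

Final answer: NO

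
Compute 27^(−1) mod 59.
27^(−1) ≡ 35 (mod 59)

Apply the extended Euclidean algorithm to (59, 27), tracking rows (r, s, t) with s·59 + t·27 = r. Each division r_prev = q·r_cur + r_new produces the new row as (previous row) − q·(current row):
  row A: (59, 1, 0)   [1·59 + 0·27 = 59]
  row B: (27, 0, 1)   [0·59 + 1·27 = 27]
  59 = 2·27 + 5   → row C = row A − 2·row B = (5, 1, −2)   [check: 1·59 − 2·27 = 5]
  27 = 5·5 + 2   → row D = row B − 5·row C = (2, −5, 11)   [check: −5·59 + 11·27 = 2]
  5 = 2·2 + 1   → row E = row C − 2·row D = (1, 11, −24)   [check: 11·59 − 24·27 = 1]
  2 = 2·1 + 0   → remainder 0, stop. gcd = 1 (last nonzero row E).
The gcd is 1, so 27 is invertible mod 59. The last nonzero row gives 11·59 − 24·27 = 1, so t = −24. So 27^(−1) ≡ −24 ≡ 35 (mod 59). Verify: 27 · 35 = 945 ≡ 1 (mod 59). ✓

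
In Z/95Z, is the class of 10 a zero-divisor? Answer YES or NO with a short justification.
YES

gcd(10, 95) = 5 > 1, so 10 is not a unit in Z/95Z. In Z/nZ every nonzero non-unit is a zero-divisor: explicitly, take b = 95/gcd = 19 ≠ 0 (mod 95); then 10·19 = 190 = 2·95, i.e. 10·19 ≡ 0 (mod 95). So 10 is a zero-divisor.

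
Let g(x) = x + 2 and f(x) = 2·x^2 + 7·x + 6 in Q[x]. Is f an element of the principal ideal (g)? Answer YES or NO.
In Q[x] the ideal (g) consists of all multiples of g, so f ∈ (g) iff g | f, i.e. iff the remainder of f on division by g is 0. Divide f by g (g is monic, so eliminate the leading term of the running remainder at each step):
  leading term 2·x^2: subtract (2·x)·g(x) = 2·x^2 + 4·x, leaving 3·x + 6
  leading term 3·x: subtract (3)·g(x) = 3·x + 6, leaving 0
The remainder is 0, so f(x) = g(x) · h(x) with h(x) = 2·x + 3. Hence g | f, i.e. f ∈ (g).

Final answer: YES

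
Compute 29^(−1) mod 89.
Apply the extended Euclidean algorithm to (89, 29), tracking rows (r, s, t) with s·89 + t·29 = r. Each division r_prev = q·r_cur + r_new produces the new row as (previous row) − q·(current row):
  row A: (89, 1, 0)   [1·89 + 0·29 = 89]
  row B: (29, 0, 1)   [0·89 + 1·29 = 29]
  89 = 3·29 + 2   → row C = row A − 3·row B = (2, 1, −3)   [check: 1·89 − 3·29 = 2]
  29 = 14·2 + 1   → row D = row B − 14·row C = (1, −14, 43)   [check: −14·89 + 43·29 = 1]
  2 = 2·1 + 0   → remainder 0, stop. gcd = 1 (last nonzero row D).
The gcd is 1, so 29 is invertible mod 89. The last nonzero row gives −14·89 + 43·29 = 1, so t = 43. So 29^(−1) ≡ 43 (mod 89). Verify: 29 · 43 = 1247 ≡ 1 (mod 89). ✓

Final answer: 29^(−1) ≡ 43 (mod 89)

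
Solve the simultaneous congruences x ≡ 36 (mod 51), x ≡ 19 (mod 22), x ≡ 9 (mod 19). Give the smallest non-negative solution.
x ≡ 17223 (mod 21318); the representative in [0, 21318) is 17223

The moduli 51, 22, 19 are pairwise coprime, so by the CRT there is a unique solution mod 51·22·19 = 21318.
Solve by successive substitution. Start with x ≡ 36 (mod 51).
  Combine with x ≡ 19 (mod 22): write x = 36 + 51·t and require 36 + 51·t ≡ 19 (mod 22), i.e. 51·t ≡ 19 − 36 ≡ 5 (mod 22). Since 51^(−1) ≡ 19 (mod 22) (51 ≡ 7 (mod 22)), t ≡ 19·5 ≡ 7 (mod 22). So x ≡ 36 + 51·7 = 393 (mod 1122).
  Combine with x ≡ 9 (mod 19): write x = 393 + 1122·t and require 393 + 1122·t ≡ 9 (mod 19), i.e. 1122·t ≡ 9 − 393 ≡ 15 (mod 19). Since 1122^(−1) ≡ 1 (mod 19) (1122 ≡ 1 (mod 19)), t ≡ 1·15 ≡ 15 (mod 19). So x ≡ 393 + 1122·15 = 17223 (mod 21318).
Unique solution in [0, 21318): x = 17223.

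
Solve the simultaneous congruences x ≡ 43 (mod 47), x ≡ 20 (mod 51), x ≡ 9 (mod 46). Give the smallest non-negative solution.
x ≡ 30875 (mod 110262); the representative in [0, 110262) is 30875

The moduli 47, 51, 46 are pairwise coprime, so by the CRT there is a unique solution mod 47·51·46 = 110262.
Solve by successive substitution. Start with x ≡ 43 (mod 47).
  Combine with x ≡ 20 (mod 51): write x = 43 + 47·t and require 43 + 47·t ≡ 20 (mod 51), i.e. 47·t ≡ 20 − 43 ≡ 28 (mod 51). Since 47^(−1) ≡ 38 (mod 51), t ≡ 38·28 ≡ 44 (mod 51). So x ≡ 43 + 47·44 = 2111 (mod 2397).
  Combine with x ≡ 9 (mod 46): write x = 2111 + 2397·t and require 2111 + 2397·t ≡ 9 (mod 46), i.e. 2397·t ≡ 9 − 2111 ≡ 14 (mod 46). Since 2397^(−1) ≡ 37 (mod 46) (2397 ≡ 5 (mod 46)), t ≡ 37·14 ≡ 12 (mod 46). So x ≡ 2111 + 2397·12 = 30875 (mod 110262).
Unique solution in [0, 110262): x = 30875.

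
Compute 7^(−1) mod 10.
Apply the extended Euclidean algorithm to (10, 7), tracking rows (r, s, t) with s·10 + t·7 = r. Each division r_prev = q·r_cur + r_new produces the new row as (previous row) − q·(current row):
  row A: (10, 1, 0)   [1·10 + 0·7 = 10]
  row B: (7, 0, 1)   [0·10 + 1·7 = 7]
  10 = 1·7 + 3   → row C = row A − 1·row B = (3, 1, −1)   [check: 1·10 − 1·7 = 3]
  7 = 2·3 + 1   → row D = row B − 2·row C = (1, −2, 3)   [check: −2·10 + 3·7 = 1]
  3 = 3·1 + 0   → remainder 0, stop. gcd = 1 (last nonzero row D).
The gcd is 1, so 7 is invertible mod 10. The last nonzero row gives −2·10 + 3·7 = 1, so t = 3. So 7^(−1) ≡ 3 (mod 10). Verify: 7 · 3 = 21 ≡ 1 (mod 10). ✓

Final answer: 7^(−1) ≡ 3 (mod 10)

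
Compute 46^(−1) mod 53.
Apply the extended Euclidean algorithm to (53, 46), tracking rows (r, s, t) with s·53 + t·46 = r. Each division r_prev = q·r_cur + r_new produces the new row as (previous row) − q·(current row):
  row A: (53, 1, 0)   [1·53 + 0·46 = 53]
  row B: (46, 0, 1)   [0·53 + 1·46 = 46]
  53 = 1·46 + 7   → row C = row A − 1·row B = (7, 1, −1)   [check: 1·53 − 1·46 = 7]
  46 = 6·7 + 4   → row D = row B − 6·row C = (4, −6, 7)   [check: −6·53 + 7·46 = 4]
  7 = 1·4 + 3   → row E = row C − 1·row D = (3, 7, −8)   [check: 7·53 − 8·46 = 3]
  4 = 1·3 + 1   → row F = row D − 1·row E = (1, −13, 15)   [check: −13·53 + 15·46 = 1]
  3 = 3·1 + 0   → remainder 0, stop. gcd = 1 (last nonzero row F).
The gcd is 1, so 46 is invertible mod 53. The last nonzero row gives −13·53 + 15·46 = 1, so t = 15. So 46^(−1) ≡ 15 (mod 53). Verify: 46 · 15 = 690 ≡ 1 (mod 53). ✓

Final answer: 46^(−1) ≡ 15 (mod 53)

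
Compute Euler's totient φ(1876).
φ is multiplicative, with φ(p^e) = p^e − p^(e−1). Factorise 1876 = 2^2 · 7 · 67. Then
  φ(1876) = (2^2 − 2^1) · (7 − 1) · (67 − 1) = 2 · 6 · 66 = 792.

Final answer: φ(1876) = 792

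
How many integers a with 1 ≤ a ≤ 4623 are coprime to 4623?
The number of a ∈ {1, ..., 4623} with gcd(a, 4623) = 1 is by definition Euler's totient φ(4623). φ is multiplicative, with φ(p^e) = p^e − p^(e−1). Factorise 4623 = 3 · 23 · 67. Then
  φ(4623) = (3 − 1) · (23 − 1) · (67 − 1) = 2 · 22 · 66 = 2904.
So there are 2904 such integers.

Final answer: 2904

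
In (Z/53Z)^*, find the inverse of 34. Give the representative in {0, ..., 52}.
34^(−1) ≡ 39 (mod 53)

Apply the extended Euclidean algorithm to (53, 34), tracking rows (r, s, t) with s·53 + t·34 = r. Each division r_prev = q·r_cur + r_new produces the new row as (previous row) − q·(current row):
  row A: (53, 1, 0)   [1·53 + 0·34 = 53]
  row B: (34, 0, 1)   [0·53 + 1·34 = 34]
  53 = 1·34 + 19   → row C = row A − 1·row B = (19, 1, −1)   [check: 1·53 − 1·34 = 19]
  34 = 1·19 + 15   → row D = row B − 1·row C = (15, −1, 2)   [check: −1·53 + 2·34 = 15]
  19 = 1·15 + 4   → row E = row C − 1·row D = (4, 2, −3)   [check: 2·53 − 3·34 = 4]
  15 = 3·4 + 3   → row F = row D − 3·row E = (3, −7, 11)   [check: −7·53 + 11·34 = 3]
  4 = 1·3 + 1   → row G = row E − 1·row F = (1, 9, −14)   [check: 9·53 − 14·34 = 1]
  3 = 3·1 + 0   → remainder 0, stop. gcd = 1 (last nonzero row G).
The gcd is 1, so 34 is invertible mod 53. The last nonzero row gives 9·53 − 14·34 = 1, so t = −14. So 34^(−1) ≡ −14 ≡ 39 (mod 53). Verify: 34 · 39 = 1326 ≡ 1 (mod 53). ✓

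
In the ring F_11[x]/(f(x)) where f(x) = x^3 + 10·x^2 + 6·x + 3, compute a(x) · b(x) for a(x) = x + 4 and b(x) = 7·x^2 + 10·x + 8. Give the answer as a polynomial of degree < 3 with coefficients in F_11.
a · b ≡ x^2 + 6·x (mod f(x))

Multiply as integer polynomials: a · b = 7·x^3 + 38·x^2 + 48·x + 32. Reducing coefficients mod 11: a · b ≡ 7·x^3 + 5·x^2 + 4·x + 10. Now divide by f(x) = x^3 + 10·x^2 + 6·x + 3 in F_11[x], eliminating the leading term at each step:
  leading term 7·x^3: subtract (7)·f(x) = 7·x^3 + 4·x^2 + 9·x + 10, leaving x^2 + 6·x (coefficients mod 11)
The degree is now < 3, so this is the remainder. Hence a · b ≡ x^2 + 6·x in F_11[x]/(f).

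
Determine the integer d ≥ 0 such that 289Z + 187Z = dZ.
In the PID Z, (a, b) is generated by gcd(a, b). Compute gcd(289, 187) with the extended Euclidean algorithm, tracking rows (r, s, t) with s·289 + t·187 = r:
  row A: (289, 1, 0)   [1·289 + 0·187 = 289]
  row B: (187, 0, 1)   [0·289 + 1·187 = 187]
  289 = 1·187 + 102   → row C = row A − 1·row B = (102, 1, −1)   [check: 1·289 − 1·187 = 102]
  187 = 1·102 + 85   → row D = row B − 1·row C = (85, −1, 2)   [check: −1·289 + 2·187 = 85]
  102 = 1·85 + 17   → row E = row C − 1·row D = (17, 2, −3)   [check: 2·289 − 3·187 = 17]
  85 = 5·17 + 0   → remainder 0, stop. gcd = 17 (last nonzero row E).
So gcd(289, 187) = 17, with Bézout identity 2·289 − 3·187 = 17. Containment (⊇): the Bézout identity exhibits 17 as an element of (289, 187), giving (17) ⊆ (289, 187). Containment (⊆): since 17 | 289 and 17 | 187 (289 = 17·17, 187 = 17·11), every Z-linear combination of 289 and 187 is divisible by 17, so (289, 187) ⊆ (17). Therefore (289, 187) = (17), d = 17.

Final answer: (289, 187) = (17); d = 17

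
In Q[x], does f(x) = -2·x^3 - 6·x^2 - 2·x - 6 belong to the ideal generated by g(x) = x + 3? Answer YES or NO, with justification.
YES

In Q[x] the ideal (g) consists of all multiples of g, so f ∈ (g) iff g | f, i.e. iff the remainder of f on division by g is 0. Divide f by g (g is monic, so eliminate the leading term of the running remainder at each step):
  leading term -2·x^3: subtract (-2·x^2)·g(x) = -2·x^3 - 6·x^2, leaving -2·x - 6
  leading term -2·x: subtract (-2)·g(x) = -2·x - 6, leaving 0
The remainder is 0, so f(x) = g(x) · h(x) with h(x) = -2·x^2 - 2. Hence g | f, i.e. f ∈ (g).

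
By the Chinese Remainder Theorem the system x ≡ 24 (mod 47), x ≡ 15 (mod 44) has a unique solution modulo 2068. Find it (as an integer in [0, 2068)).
x ≡ 1951 (mod 2068); the representative in [0, 2068) is 1951

The moduli 47, 44 are pairwise coprime, so by the CRT there is a unique solution mod 47·44 = 2068.
Solve by successive substitution. Start with x ≡ 24 (mod 47).
  Combine with x ≡ 15 (mod 44): write x = 24 + 47·t and require 24 + 47·t ≡ 15 (mod 44), i.e. 47·t ≡ 15 − 24 ≡ 35 (mod 44). Since 47^(−1) ≡ 15 (mod 44) (47 ≡ 3 (mod 44)), t ≡ 15·35 ≡ 41 (mod 44). So x ≡ 24 + 47·41 = 1951 (mod 2068).
Unique solution in [0, 2068): x = 1951.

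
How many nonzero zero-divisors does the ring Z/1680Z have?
In Z/1680Z each nonzero element is either a unit (gcd with 1680 is 1) or a zero-divisor (gcd > 1). The number of units is φ(1680): factorise 1680 = 2^4 · 3 · 5 · 7, so φ(1680) = (2^4 − 2^3) · (3 − 1) · (5 − 1) · (7 − 1) = 8 · 2 · 4 · 6 = 384. The nonzero elements number 1680 − 1 = 1679. Hence the nonzero zero-divisors number 1679 − 384 = 1295.

Final answer: Z/1680Z has 1295 nonzero zero-divisors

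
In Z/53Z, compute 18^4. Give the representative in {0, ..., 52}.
Use repeated squaring. Binary(4) = 100. Walk through the bits of the exponent 4 left-to-right: at each bit after the leading one, square the running value, then multiply by 18 if the bit is 1 (always reducing mod 53):
  bit 1 = 1 (leading): start with 18.
  bit 2 = 0: square 18^2 = 324 ≡ 6 (mod 53).
  bit 3 = 0: square 6^2 = 36 (mod 53).
Final value: 18^4 ≡ 36 (mod 53).

Final answer: 36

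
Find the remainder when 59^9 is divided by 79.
61

Use repeated squaring. Binary(9) = 1001. Walk through the bits of the exponent 9 left-to-right: at each bit after the leading one, square the running value, then multiply by 59 if the bit is 1 (always reducing mod 79):
  bit 1 = 1 (leading): start with 59.
  bit 2 = 0: square 59^2 = 3481 ≡ 5 (mod 79).
  bit 3 = 0: square 5^2 = 25 (mod 79).
  bit 4 = 1: square 25^2 = 625 ≡ 72; bit is 1, so multiply 72·59 = 4248 ≡ 61 (mod 79).
Final value: 59^9 ≡ 61 (mod 79).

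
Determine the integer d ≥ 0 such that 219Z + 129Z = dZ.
(219, 129) = (3); d = 3

In the PID Z, (a, b) is generated by gcd(a, b). Compute gcd(219, 129) with the extended Euclidean algorithm, tracking rows (r, s, t) with s·219 + t·129 = r:
  row A: (219, 1, 0)   [1·219 + 0·129 = 219]
  row B: (129, 0, 1)   [0·219 + 1·129 = 129]
  219 = 1·129 + 90   → row C = row A − 1·row B = (90, 1, −1)   [check: 1·219 − 1·129 = 90]
  129 = 1·90 + 39   → row D = row B − 1·row C = (39, −1, 2)   [check: −1·219 + 2·129 = 39]
  90 = 2·39 + 12   → row E = row C − 2·row D = (12, 3, −5)   [check: 3·219 − 5·129 = 12]
  39 = 3·12 + 3   → row F = row D − 3·row E = (3, −10, 17)   [check: −10·219 + 17·129 = 3]
  12 = 4·3 + 0   → remainder 0, stop. gcd = 3 (last nonzero row F).
So gcd(219, 129) = 3, with Bézout identity −10·219 + 17·129 = 3. Containment (⊇): the Bézout identity exhibits 3 as an element of (219, 129), giving (3) ⊆ (219, 129). Containment (⊆): since 3 | 219 and 3 | 129 (219 = 3·73, 129 = 3·43), every Z-linear combination of 219 and 129 is divisible by 3, so (219, 129) ⊆ (3). Therefore (219, 129) = (3), d = 3.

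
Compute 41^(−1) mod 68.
Apply the extended Euclidean algorithm to (68, 41), tracking rows (r, s, t) with s·68 + t·41 = r. Each division r_prev = q·r_cur + r_new produces the new row as (previous row) − q·(current row):
  row A: (68, 1, 0)   [1·68 + 0·41 = 68]
  row B: (41, 0, 1)   [0·68 + 1·41 = 41]
  68 = 1·41 + 27   → row C = row A − 1·row B = (27, 1, −1)   [check: 1·68 − 1·41 = 27]
  41 = 1·27 + 14   → row D = row B − 1·row C = (14, −1, 2)   [check: −1·68 + 2·41 = 14]
  27 = 1·14 + 13   → row E = row C − 1·row D = (13, 2, −3)   [check: 2·68 − 3·41 = 13]
  14 = 1·13 + 1   → row F = row D − 1·row E = (1, −3, 5)   [check: −3·68 + 5·41 = 1]
  13 = 13·1 + 0   → remainder 0, stop. gcd = 1 (last nonzero row F).
The gcd is 1, so 41 is invertible mod 68. The last nonzero row gives −3·68 + 5·41 = 1, so t = 5. So 41^(−1) ≡ 5 (mod 68). Verify: 41 · 5 = 205 ≡ 1 (mod 68). ✓

Final answer: 41^(−1) ≡ 5 (mod 68)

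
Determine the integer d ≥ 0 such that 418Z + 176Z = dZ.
(418, 176) = (22); d = 22

In the PID Z, (a, b) is generated by gcd(a, b). Compute gcd(418, 176) with the extended Euclidean algorithm, tracking rows (r, s, t) with s·418 + t·176 = r:
  row A: (418, 1, 0)   [1·418 + 0·176 = 418]
  row B: (176, 0, 1)   [0·418 + 1·176 = 176]
  418 = 2·176 + 66   → row C = row A − 2·row B = (66, 1, −2)   [check: 1·418 − 2·176 = 66]
  176 = 2·66 + 44   → row D = row B − 2·row C = (44, −2, 5)   [check: −2·418 + 5·176 = 44]
  66 = 1·44 + 22   → row E = row C − 1·row D = (22, 3, −7)   [check: 3·418 − 7·176 = 22]
  44 = 2·22 + 0   → remainder 0, stop. gcd = 22 (last nonzero row E).
So gcd(418, 176) = 22, with Bézout identity 3·418 − 7·176 = 22. Containment (⊇): the Bézout identity exhibits 22 as an element of (418, 176), giving (22) ⊆ (418, 176). Containment (⊆): since 22 | 418 and 22 | 176 (418 = 22·19, 176 = 22·8), every Z-linear combination of 418 and 176 is divisible by 22, so (418, 176) ⊆ (22). Therefore (418, 176) = (22), d = 22.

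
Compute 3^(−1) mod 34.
3^(−1) ≡ 23 (mod 34)

Apply the extended Euclidean algorithm to (34, 3), tracking rows (r, s, t) with s·34 + t·3 = r. Each division r_prev = q·r_cur + r_new produces the new row as (previous row) − q·(current row):
  row A: (34, 1, 0)   [1·34 + 0·3 = 34]
  row B: (3, 0, 1)   [0·34 + 1·3 = 3]
  34 = 11·3 + 1   → row C = row A − 11·row B = (1, 1, −11)   [check: 1·34 − 11·3 = 1]
  3 = 3·1 + 0   → remainder 0, stop. gcd = 1 (last nonzero row C).
The gcd is 1, so 3 is invertible mod 34. The last nonzero row gives 1·34 − 11·3 = 1, so t = −11. So 3^(−1) ≡ −11 ≡ 23 (mod 34). Verify: 3 · 23 = 69 ≡ 1 (mod 34). ✓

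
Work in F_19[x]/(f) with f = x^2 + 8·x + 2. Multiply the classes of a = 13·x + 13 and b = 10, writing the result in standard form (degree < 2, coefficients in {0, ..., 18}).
a · b ≡ 16·x + 16 (mod f(x))

Multiply as integer polynomials: a · b = 130·x + 130. Reducing coefficients mod 19: a · b ≡ 16·x + 16. This already has degree < 2, so no reduction by f is needed. Hence a · b ≡ 16·x + 16 in F_19[x]/(f).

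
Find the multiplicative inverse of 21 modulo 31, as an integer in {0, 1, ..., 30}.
Apply the extended Euclidean algorithm to (31, 21), tracking rows (r, s, t) with s·31 + t·21 = r. Each division r_prev = q·r_cur + r_new produces the new row as (previous row) − q·(current row):
  row A: (31, 1, 0)   [1·31 + 0·21 = 31]
  row B: (21, 0, 1)   [0·31 + 1·21 = 21]
  31 = 1·21 + 10   → row C = row A − 1·row B = (10, 1, −1)   [check: 1·31 − 1·21 = 10]
  21 = 2·10 + 1   → row D = row B − 2·row C = (1, −2, 3)   [check: −2·31 + 3·21 = 1]
  10 = 10·1 + 0   → remainder 0, stop. gcd = 1 (last nonzero row D).
The gcd is 1, so 21 is invertible mod 31. The last nonzero row gives −2·31 + 3·21 = 1, so t = 3. So 21^(−1) ≡ 3 (mod 31). Verify: 21 · 3 = 63 ≡ 1 (mod 31). ✓

Final answer: 21^(−1) ≡ 3 (mod 31)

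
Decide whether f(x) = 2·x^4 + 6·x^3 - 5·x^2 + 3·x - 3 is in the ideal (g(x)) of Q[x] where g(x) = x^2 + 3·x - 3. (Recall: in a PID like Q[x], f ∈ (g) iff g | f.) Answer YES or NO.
In Q[x] the ideal (g) consists of all multiples of g, so f ∈ (g) iff g | f, i.e. iff the remainder of f on division by g is 0. Divide f by g (g is monic, so eliminate the leading term of the running remainder at each step):
  leading term 2·x^4: subtract (2·x^2)·g(x) = 2·x^4 + 6·x^3 - 6·x^2, leaving x^2 + 3·x - 3
  leading term x^2: subtract (1)·g(x) = x^2 + 3·x - 3, leaving 0
The remainder is 0, so f(x) = g(x) · h(x) with h(x) = 2·x^2 + 1. Hence g | f, i.e. f ∈ (g).

Final answer: YES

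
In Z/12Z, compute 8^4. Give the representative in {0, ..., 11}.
Use repeated squaring. Binary(4) = 100. Walk through the bits of the exponent 4 left-to-right: at each bit after the leading one, square the running value, then multiply by 8 if the bit is 1 (always reducing mod 12):
  bit 1 = 1 (leading): start with 8.
  bit 2 = 0: square 8^2 = 64 ≡ 4 (mod 12).
  bit 3 = 0: square 4^2 = 16 ≡ 4 (mod 12).
Final value: 8^4 ≡ 4 (mod 12).

Final answer: 4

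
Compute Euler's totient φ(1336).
φ(1336) = 664

φ is multiplicative, with φ(p^e) = p^e − p^(e−1). Factorise 1336 = 2^3 · 167. Then
  φ(1336) = (2^3 − 2^2) · (167 − 1) = 4 · 166 = 664.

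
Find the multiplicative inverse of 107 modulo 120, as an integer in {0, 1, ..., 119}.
107^(−1) ≡ 83 (mod 120)

Apply the extended Euclidean algorithm to (120, 107), tracking rows (r, s, t) with s·120 + t·107 = r. Each division r_prev = q·r_cur + r_new produces the new row as (previous row) − q·(current row):
  row A: (120, 1, 0)   [1·120 + 0·107 = 120]
  row B: (107, 0, 1)   [0·120 + 1·107 = 107]
  120 = 1·107 + 13   → row C = row A − 1·row B = (13, 1, −1)   [check: 1·120 − 1·107 = 13]
  107 = 8·13 + 3   → row D = row B − 8·row C = (3, −8, 9)   [check: −8·120 + 9·107 = 3]
  13 = 4·3 + 1   → row E = row C − 4·row D = (1, 33, −37)   [check: 33·120 − 37·107 = 1]
  3 = 3·1 + 0   → remainder 0, stop. gcd = 1 (last nonzero row E).
The gcd is 1, so 107 is invertible mod 120. The last nonzero row gives 33·120 − 37·107 = 1, so t = −37. So 107^(−1) ≡ −37 ≡ 83 (mod 120). Verify: 107 · 83 = 8881 ≡ 1 (mod 120). ✓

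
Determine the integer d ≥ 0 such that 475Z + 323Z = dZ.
In the PID Z, (a, b) is generated by gcd(a, b). Compute gcd(475, 323) with the extended Euclidean algorithm, tracking rows (r, s, t) with s·475 + t·323 = r:
  row A: (475, 1, 0)   [1·475 + 0·323 = 475]
  row B: (323, 0, 1)   [0·475 + 1·323 = 323]
  475 = 1·323 + 152   → row C = row A − 1·row B = (152, 1, −1)   [check: 1·475 − 1·323 = 152]
  323 = 2·152 + 19   → row D = row B − 2·row C = (19, −2, 3)   [check: −2·475 + 3·323 = 19]
  152 = 8·19 + 0   → remainder 0, stop. gcd = 19 (last nonzero row D).
So gcd(475, 323) = 19, with Bézout identity −2·475 + 3·323 = 19. Containment (⊇): the Bézout identity exhibits 19 as an element of (475, 323), giving (19) ⊆ (475, 323). Containment (⊆): since 19 | 475 and 19 | 323 (475 = 19·25, 323 = 19·17), every Z-linear combination of 475 and 323 is divisible by 19, so (475, 323) ⊆ (19). Therefore (475, 323) = (19), d = 19.

Final answer: (475, 323) = (19); d = 19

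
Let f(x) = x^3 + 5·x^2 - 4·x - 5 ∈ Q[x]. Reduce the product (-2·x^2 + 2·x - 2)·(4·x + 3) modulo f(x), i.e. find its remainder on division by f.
a · b ≡ 42·x^2 - 34·x - 46 (mod f(x))

First multiply in Q[x] without reducing: a · b = -8·x^3 + 2·x^2 - 2·x - 6. Now divide by f(x) = x^3 + 5·x^2 - 4·x - 5, eliminating the leading term at each step:
  leading term -8·x^3: subtract (-8)·f(x) = -8·x^3 - 40·x^2 + 32·x + 40, leaving 42·x^2 - 34·x - 46
The degree is now < 3, so this is the remainder. Hence a · b ≡ 42·x^2 - 34·x - 46 in Q[x]/(f).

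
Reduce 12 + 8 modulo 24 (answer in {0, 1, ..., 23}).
Both summands are already reduced mod 24. 12 + 8 = 20; 20 = 0·24 + 20, so (12 + 8) mod 24 = 20.

Final answer: 20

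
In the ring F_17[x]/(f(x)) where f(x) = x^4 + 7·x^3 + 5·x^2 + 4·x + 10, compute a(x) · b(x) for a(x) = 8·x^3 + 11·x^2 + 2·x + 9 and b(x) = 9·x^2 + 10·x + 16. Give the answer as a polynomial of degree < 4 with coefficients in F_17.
Multiply as integer polynomials: a · b = 72·x^5 + 179·x^4 + 256·x^3 + 277·x^2 + 122·x + 144. Reducing coefficients mod 17: a · b ≡ 4·x^5 + 9·x^4 + x^3 + 5·x^2 + 3·x + 8. Now divide by f(x) = x^4 + 7·x^3 + 5·x^2 + 4·x + 10 in F_17[x], eliminating the leading term at each step:
  leading term 4·x^5: subtract (4·x)·f(x) = 4·x^5 + 11·x^4 + 3·x^3 + 16·x^2 + 6·x, leaving 15·x^4 + 15·x^3 + 6·x^2 + 14·x + 8 (coefficients mod 17)
  leading term 15·x^4: subtract (15)·f(x) = 15·x^4 + 3·x^3 + 7·x^2 + 9·x + 14, leaving 12·x^3 + 16·x^2 + 5·x + 11 (coefficients mod 17)
The degree is now < 4, so this is the remainder. Hence a · b ≡ 12·x^3 + 16·x^2 + 5·x + 11 in F_17[x]/(f).

Final answer: a · b ≡ 12·x^3 + 16·x^2 + 5·x + 11 (mod f(x))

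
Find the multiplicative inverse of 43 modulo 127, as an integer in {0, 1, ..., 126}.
Apply the extended Euclidean algorithm to (127, 43), tracking rows (r, s, t) with s·127 + t·43 = r. Each division r_prev = q·r_cur + r_new produces the new row as (previous row) − q·(current row):
  row A: (127, 1, 0)   [1·127 + 0·43 = 127]
  row B: (43, 0, 1)   [0·127 + 1·43 = 43]
  127 = 2·43 + 41   → row C = row A − 2·row B = (41, 1, −2)   [check: 1·127 − 2·43 = 41]
  43 = 1·41 + 2   → row D = row B − 1·row C = (2, −1, 3)   [check: −1·127 + 3·43 = 2]
  41 = 20·2 + 1   → row E = row C − 20·row D = (1, 21, −62)   [check: 21·127 − 62·43 = 1]
  2 = 2·1 + 0   → remainder 0, stop. gcd = 1 (last nonzero row E).
The gcd is 1, so 43 is invertible mod 127. The last nonzero row gives 21·127 − 62·43 = 1, so t = −62. So 43^(−1) ≡ −62 ≡ 65 (mod 127). Verify: 43 · 65 = 2795 ≡ 1 (mod 127). ✓

Final answer: 43^(−1) ≡ 65 (mod 127)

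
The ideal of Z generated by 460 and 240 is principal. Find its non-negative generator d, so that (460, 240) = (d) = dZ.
(460, 240) = (20); d = 20

In the PID Z, (a, b) is generated by gcd(a, b). Compute gcd(460, 240) with the extended Euclidean algorithm, tracking rows (r, s, t) with s·460 + t·240 = r:
  row A: (460, 1, 0)   [1·460 + 0·240 = 460]
  row B: (240, 0, 1)   [0·460 + 1·240 = 240]
  460 = 1·240 + 220   → row C = row A − 1·row B = (220, 1, −1)   [check: 1·460 − 1·240 = 220]
  240 = 1·220 + 20   → row D = row B − 1·row C = (20, −1, 2)   [check: −1·460 + 2·240 = 20]
  220 = 11·20 + 0   → remainder 0, stop. gcd = 20 (last nonzero row D).
So gcd(460, 240) = 20, with Bézout identity −1·460 + 2·240 = 20. Containment (⊇): the Bézout identity exhibits 20 as an element of (460, 240), giving (20) ⊆ (460, 240). Containment (⊆): since 20 | 460 and 20 | 240 (460 = 20·23, 240 = 20·12), every Z-linear combination of 460 and 240 is divisible by 20, so (460, 240) ⊆ (20). Therefore (460, 240) = (20), d = 20.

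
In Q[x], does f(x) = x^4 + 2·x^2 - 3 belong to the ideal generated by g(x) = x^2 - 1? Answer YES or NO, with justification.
YES

In Q[x] the ideal (g) consists of all multiples of g, so f ∈ (g) iff g | f, i.e. iff the remainder of f on division by g is 0. Divide f by g (g is monic, so eliminate the leading term of the running remainder at each step):
  leading term x^4: subtract (x^2)·g(x) = x^4 - x^2, leaving 3·x^2 - 3
  leading term 3·x^2: subtract (3)·g(x) = 3·x^2 - 3, leaving 0
The remainder is 0, so f(x) = g(x) · h(x) with h(x) = x^2 + 3. Hence g | f, i.e. f ∈ (g).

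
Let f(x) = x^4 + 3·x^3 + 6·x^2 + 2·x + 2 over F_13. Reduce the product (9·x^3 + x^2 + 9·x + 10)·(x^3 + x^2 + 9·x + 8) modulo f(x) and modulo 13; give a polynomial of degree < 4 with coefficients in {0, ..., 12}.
a · b ≡ 11·x^3 + 3·x^2 + 7·x + 8 (mod f(x))

Multiply as integer polynomials: a · b = 9·x^6 + 10·x^5 + 91·x^4 + 100·x^3 + 99·x^2 + 162·x + 80. Reducing coefficients mod 13: a · b ≡ 9·x^6 + 10·x^5 + 9·x^3 + 8·x^2 + 6·x + 2. Now divide by f(x) = x^4 + 3·x^3 + 6·x^2 + 2·x + 2 in F_13[x], eliminating the leading term at each step:
  leading term 9·x^6: subtract (9·x^2)·f(x) = 9·x^6 + x^5 + 2·x^4 + 5·x^3 + 5·x^2, leaving 9·x^5 + 11·x^4 + 4·x^3 + 3·x^2 + 6·x + 2 (coefficients mod 13)
  leading term 9·x^5: subtract (9·x)·f(x) = 9·x^5 + x^4 + 2·x^3 + 5·x^2 + 5·x, leaving 10·x^4 + 2·x^3 + 11·x^2 + x + 2 (coefficients mod 13)
  leading term 10·x^4: subtract (10)·f(x) = 10·x^4 + 4·x^3 + 8·x^2 + 7·x + 7, leaving 11·x^3 + 3·x^2 + 7·x + 8 (coefficients mod 13)
The degree is now < 4, so this is the remainder. Hence a · b ≡ 11·x^3 + 3·x^2 + 7·x + 8 in F_13[x]/(f).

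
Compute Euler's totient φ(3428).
φ(3428) = 1712

φ is multiplicative, with φ(p^e) = p^e − p^(e−1). Factorise 3428 = 2^2 · 857. Then
  φ(3428) = (2^2 − 2^1) · (857 − 1) = 2 · 856 = 1712.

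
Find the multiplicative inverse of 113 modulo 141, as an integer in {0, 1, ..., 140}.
Apply the extended Euclidean algorithm to (141, 113), tracking rows (r, s, t) with s·141 + t·113 = r. Each division r_prev = q·r_cur + r_new produces the new row as (previous row) − q·(current row):
  row A: (141, 1, 0)   [1·141 + 0·113 = 141]
  row B: (113, 0, 1)   [0·141 + 1·113 = 113]
  141 = 1·113 + 28   → row C = row A − 1·row B = (28, 1, −1)   [check: 1·141 − 1·113 = 28]
  113 = 4·28 + 1   → row D = row B − 4·row C = (1, −4, 5)   [check: −4·141 + 5·113 = 1]
  28 = 28·1 + 0   → remainder 0, stop. gcd = 1 (last nonzero row D).
The gcd is 1, so 113 is invertible mod 141. The last nonzero row gives −4·141 + 5·113 = 1, so t = 5. So 113^(−1) ≡ 5 (mod 141). Verify: 113 · 5 = 565 ≡ 1 (mod 141). ✓

Final answer: 113^(−1) ≡ 5 (mod 141)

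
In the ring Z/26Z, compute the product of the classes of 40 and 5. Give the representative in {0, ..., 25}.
18

Reduce the factors first: 40 ≡ 14 (mod 26), so 40 · 5 ≡ 14 · 5 (mod 26). 14 · 5 = 70. Dividing by 26: 70 = 2·26 + 18. So (40 · 5) mod 26 = 18.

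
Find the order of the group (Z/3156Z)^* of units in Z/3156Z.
(Z/3156Z)^* consists of the classes a with gcd(a, 3156) = 1, so its order is φ(3156). φ is multiplicative, with φ(p^e) = p^e − p^(e−1). Factorise 3156 = 2^2 · 3 · 263. Then
  φ(3156) = (2^2 − 2^1) · (3 − 1) · (263 − 1) = 2 · 2 · 262 = 1048.
Thus |(Z/3156Z)^*| = 1048.

Final answer: |(Z/3156Z)^*| = 1048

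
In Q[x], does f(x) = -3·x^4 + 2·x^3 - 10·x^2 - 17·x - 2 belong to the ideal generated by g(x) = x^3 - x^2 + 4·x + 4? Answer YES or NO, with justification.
NO

In Q[x] the ideal (g) consists of all multiples of g, so f ∈ (g) iff g | f, i.e. iff the remainder of f on division by g is 0. Divide f by g (g is monic, so eliminate the leading term of the running remainder at each step):
  leading term -3·x^4: subtract (-3·x)·g(x) = -3·x^4 + 3·x^3 - 12·x^2 - 12·x, leaving -x^3 + 2·x^2 - 5·x - 2
  leading term -x^3: subtract (-1)·g(x) = -x^3 + x^2 - 4·x - 4, leaving x^2 - x + 2
The remainder r(x) = x^2 - x + 2 ≠ 0 (and deg r < deg g), so g ∤ f, i.e. f ∉ (g).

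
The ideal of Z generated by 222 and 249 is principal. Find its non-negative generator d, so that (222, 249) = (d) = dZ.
In the PID Z, (a, b) is generated by gcd(a, b). Compute gcd(249, 222) with the extended Euclidean algorithm, tracking rows (r, s, t) with s·249 + t·222 = r:
  row A: (249, 1, 0)   [1·249 + 0·222 = 249]
  row B: (222, 0, 1)   [0·249 + 1·222 = 222]
  249 = 1·222 + 27   → row C = row A − 1·row B = (27, 1, −1)   [check: 1·249 − 1·222 = 27]
  222 = 8·27 + 6   → row D = row B − 8·row C = (6, −8, 9)   [check: −8·249 + 9·222 = 6]
  27 = 4·6 + 3   → row E = row C − 4·row D = (3, 33, −37)   [check: 33·249 − 37·222 = 3]
  6 = 2·3 + 0   → remainder 0, stop. gcd = 3 (last nonzero row E).
So gcd(222, 249) = 3, with Bézout identity 33·249 − 37·222 = 3. Containment (⊇): the Bézout identity exhibits 3 as an element of (222, 249), giving (3) ⊆ (222, 249). Containment (⊆): since 3 | 222 and 3 | 249 (222 = 3·74, 249 = 3·83), every Z-linear combination of 222 and 249 is divisible by 3, so (222, 249) ⊆ (3). Therefore (222, 249) = (3), d = 3.

Final answer: (222, 249) = (3); d = 3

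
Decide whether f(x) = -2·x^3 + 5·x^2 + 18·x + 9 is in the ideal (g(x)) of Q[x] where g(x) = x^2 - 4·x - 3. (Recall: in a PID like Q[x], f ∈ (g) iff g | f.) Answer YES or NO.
YES

In Q[x] the ideal (g) consists of all multiples of g, so f ∈ (g) iff g | f, i.e. iff the remainder of f on division by g is 0. Divide f by g (g is monic, so eliminate the leading term of the running remainder at each step):
  leading term -2·x^3: subtract (-2·x)·g(x) = -2·x^3 + 8·x^2 + 6·x, leaving -3·x^2 + 12·x + 9
  leading term -3·x^2: subtract (-3)·g(x) = -3·x^2 + 12·x + 9, leaving 0
The remainder is 0, so f(x) = g(x) · h(x) with h(x) = -2·x - 3. Hence g | f, i.e. f ∈ (g).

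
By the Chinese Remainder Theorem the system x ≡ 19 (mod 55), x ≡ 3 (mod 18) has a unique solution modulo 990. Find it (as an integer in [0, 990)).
x ≡ 129 (mod 990); the representative in [0, 990) is 129

The moduli 55, 18 are pairwise coprime, so by the CRT there is a unique solution mod 55·18 = 990.
Solve by successive substitution. Start with x ≡ 19 (mod 55).
  Combine with x ≡ 3 (mod 18): write x = 19 + 55·t and require 19 + 55·t ≡ 3 (mod 18), i.e. 55·t ≡ 3 − 19 ≡ 2 (mod 18). Since 55^(−1) ≡ 1 (mod 18) (55 ≡ 1 (mod 18)), t ≡ 1·2 ≡ 2 (mod 18). So x ≡ 19 + 55·2 = 129 (mod 990).
Unique solution in [0, 990): x = 129.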